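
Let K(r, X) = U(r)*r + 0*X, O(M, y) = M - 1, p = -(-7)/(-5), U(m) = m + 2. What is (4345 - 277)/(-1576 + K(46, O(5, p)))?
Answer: 1017/158 ≈ 6.4367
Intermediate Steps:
U(m) = 2 + m
p = -7/5 (p = -(-7)*(-1)/5 = -1*7/5 = -7/5 ≈ -1.4000)
O(M, y) = -1 + M
K(r, X) = r*(2 + r) (K(r, X) = (2 + r)*r + 0*X = r*(2 + r) + 0 = r*(2 + r))
(4345 - 277)/(-1576 + K(46, O(5, p))) = (4345 - 277)/(-1576 + 46*(2 + 46)) = 4068/(-1576 + 46*48) = 4068/(-1576 + 2208) = 4068/632 = 4068*(1/632) = 1017/158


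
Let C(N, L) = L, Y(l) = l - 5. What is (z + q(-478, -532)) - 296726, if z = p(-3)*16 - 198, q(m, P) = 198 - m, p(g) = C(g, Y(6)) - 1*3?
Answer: -296280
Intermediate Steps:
Y(l) = -5 + l
p(g) = -2 (p(g) = (-5 + 6) - 1*3 = 1 - 3 = -2)
z = -230 (z = -2*16 - 198 = -32 - 198 = -230)
(z + q(-478, -532)) - 296726 = (-230 + (198 - 1*(-478))) - 296726 = (-230 + (198 + 478)) - 296726 = (-230 + 676) - 296726 = 446 - 296726 = -296280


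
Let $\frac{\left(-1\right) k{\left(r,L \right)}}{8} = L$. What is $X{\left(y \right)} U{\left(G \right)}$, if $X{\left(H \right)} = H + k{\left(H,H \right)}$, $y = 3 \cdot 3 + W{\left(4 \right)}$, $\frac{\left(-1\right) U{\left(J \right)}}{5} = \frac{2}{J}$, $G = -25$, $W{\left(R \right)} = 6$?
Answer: $-42$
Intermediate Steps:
$k{\left(r,L \right)} = - 8 L$
$U{\left(J \right)} = - \frac{10}{J}$ ($U{\left(J \right)} = - 5 \frac{2}{J} = - \frac{10}{J}$)
$y = 15$ ($y = 3 \cdot 3 + 6 = 9 + 6 = 15$)
$X{\left(H \right)} = - 7 H$ ($X{\left(H \right)} = H - 8 H = - 7 H$)
$X{\left(y \right)} U{\left(G \right)} = \left(-7\right) 15 \left(- \frac{10}{-25}\right) = - 105 \left(\left(-10\right) \left(- \frac{1}{25}\right)\right) = \left(-105\right) \frac{2}{5} = -42$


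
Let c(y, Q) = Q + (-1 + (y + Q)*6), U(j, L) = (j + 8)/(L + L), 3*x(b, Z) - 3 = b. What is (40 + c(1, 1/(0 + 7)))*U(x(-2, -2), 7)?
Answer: 575/21 ≈ 27.381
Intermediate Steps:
x(b, Z) = 1 + b/3
U(j, L) = (8 + j)/(2*L) (U(j, L) = (8 + j)/((2*L)) = (8 + j)*(1/(2*L)) = (8 + j)/(2*L))
c(y, Q) = -1 + 6*y + 7*Q (c(y, Q) = Q + (-1 + (Q + y)*6) = Q + (-1 + (6*Q + 6*y)) = Q + (-1 + 6*Q + 6*y) = -1 + 6*y + 7*Q)
(40 + c(1, 1/(0 + 7)))*U(x(-2, -2), 7) = (40 + (-1 + 6*1 + 7/(0 + 7)))*((1/2)*(8 + (1 + (1/3)*(-2)))/7) = (40 + (-1 + 6 + 7/7))*((1/2)*(1/7)*(8 + (1 - 2/3))) = (40 + (-1 + 6 + 7*(1/7)))*((1/2)*(1/7)*(8 + 1/3)) = (40 + (-1 + 6 + 1))*((1/2)*(1/7)*(25/3)) = (40 + 6)*(25/42) = 46*(25/42) = 575/21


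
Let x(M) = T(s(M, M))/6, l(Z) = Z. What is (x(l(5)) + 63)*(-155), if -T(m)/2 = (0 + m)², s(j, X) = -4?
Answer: -26815/3 ≈ -8938.3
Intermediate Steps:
T(m) = -2*m² (T(m) = -2*(0 + m)² = -2*m²)
x(M) = -16/3 (x(M) = -2*(-4)²/6 = -2*16*(⅙) = -32*⅙ = -16/3)
(x(l(5)) + 63)*(-155) = (-16/3 + 63)*(-155) = (173/3)*(-155) = -26815/3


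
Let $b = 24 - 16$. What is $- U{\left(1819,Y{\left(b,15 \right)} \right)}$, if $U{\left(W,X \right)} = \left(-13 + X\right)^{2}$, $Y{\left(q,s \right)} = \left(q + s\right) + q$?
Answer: $-324$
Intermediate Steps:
$b = 8$
$Y{\left(q,s \right)} = s + 2 q$
$- U{\left(1819,Y{\left(b,15 \right)} \right)} = - \left(-13 + \left(15 + 2 \cdot 8\right)\right)^{2} = - \left(-13 + \left(15 + 16\right)\right)^{2} = - \left(-13 + 31\right)^{2} = - 18^{2} = \left(-1\right) 324 = -324$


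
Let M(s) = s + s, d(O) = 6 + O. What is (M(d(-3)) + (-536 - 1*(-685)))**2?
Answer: 24025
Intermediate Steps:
M(s) = 2*s
(M(d(-3)) + (-536 - 1*(-685)))**2 = (2*(6 - 3) + (-536 - 1*(-685)))**2 = (2*3 + (-536 + 685))**2 = (6 + 149)**2 = 155**2 = 24025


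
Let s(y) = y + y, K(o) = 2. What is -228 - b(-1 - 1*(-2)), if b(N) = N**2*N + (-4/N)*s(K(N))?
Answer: -213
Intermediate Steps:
s(y) = 2*y
b(N) = N**3 - 16/N (b(N) = N**2*N + (-4/N)*(2*2) = N**3 - 4/N*4 = N**3 - 16/N)
-228 - b(-1 - 1*(-2)) = -228 - (-16 + (-1 - 1*(-2))**4)/(-1 - 1*(-2)) = -228 - (-16 + (-1 + 2)**4)/(-1 + 2) = -228 - (-16 + 1**4)/1 = -228 - (-16 + 1) = -228 - (-15) = -228 - 1*(-15) = -228 + 15 = -213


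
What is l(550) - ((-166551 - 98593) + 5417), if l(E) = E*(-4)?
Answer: 257527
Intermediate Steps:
l(E) = -4*E
l(550) - ((-166551 - 98593) + 5417) = -4*550 - ((-166551 - 98593) + 5417) = -2200 - (-265144 + 5417) = -2200 - 1*(-259727) = -2200 + 259727 = 257527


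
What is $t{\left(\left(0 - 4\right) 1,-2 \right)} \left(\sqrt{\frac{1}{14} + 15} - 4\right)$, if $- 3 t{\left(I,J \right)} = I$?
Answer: $- \frac{16}{3} + \frac{2 \sqrt{2954}}{21} \approx -0.15707$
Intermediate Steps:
$t{\left(I,J \right)} = - \frac{I}{3}$
$t{\left(\left(0 - 4\right) 1,-2 \right)} \left(\sqrt{\frac{1}{14} + 15} - 4\right) = - \frac{\left(0 - 4\right) 1}{3} \left(\sqrt{\frac{1}{14} + 15} - 4\right) = - \frac{\left(-4\right) 1}{3} \left(\sqrt{\frac{1}{14} + 15} - 4\right) = \left(- \frac{1}{3}\right) \left(-4\right) \left(\sqrt{\frac{211}{14}} - 4\right) = \frac{4 \left(\frac{\sqrt{2954}}{14} - 4\right)}{3} = \frac{4 \left(-4 + \frac{\sqrt{2954}}{14}\right)}{3} = - \frac{16}{3} + \frac{2 \sqrt{2954}}{21}$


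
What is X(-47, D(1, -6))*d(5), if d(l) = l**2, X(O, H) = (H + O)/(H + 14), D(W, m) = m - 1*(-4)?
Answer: -1225/12 ≈ -102.08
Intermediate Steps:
D(W, m) = 4 + m (D(W, m) = m + 4 = 4 + m)
X(O, H) = (H + O)/(14 + H)
X(-47, D(1, -6))*d(5) = (((4 - 6) - 47)/(14 + (4 - 6)))*5**2 = ((-2 - 47)/(14 - 2))*25 = (-49/12)*25 = ((1/12)*(-49))*25 = -49/12*25 = -1225/12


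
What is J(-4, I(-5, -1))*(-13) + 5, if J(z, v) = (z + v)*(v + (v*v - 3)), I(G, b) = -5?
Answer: 1994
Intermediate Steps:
J(z, v) = (v + z)*(-3 + v + v²) (J(z, v) = (v + z)*(v + (v² - 3)) = (v + z)*(v + (-3 + v²)) = (v + z)*(-3 + v + v²))
J(-4, I(-5, -1))*(-13) + 5 = ((-5)² + (-5)³ - 3*(-5) - 3*(-4) - 5*(-4) - 4*(-5)²)*(-13) + 5 = (25 - 125 + 15 + 12 + 20 - 4*25)*(-13) + 5 = (25 - 125 + 15 + 12 + 20 - 100)*(-13) + 5 = -153*(-13) + 5 = 1989 + 5 = 1994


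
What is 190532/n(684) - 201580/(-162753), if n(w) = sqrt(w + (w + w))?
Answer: 201580/162753 + 5014*sqrt(57)/9 ≈ 4207.3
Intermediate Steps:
n(w) = sqrt(3)*sqrt(w) (n(w) = sqrt(w + 2*w) = sqrt(3*w) = sqrt(3)*sqrt(w))
190532/n(684) - 201580/(-162753) = 190532/((sqrt(3)*sqrt(684))) - 201580/(-162753) = 190532/((sqrt(3)*(6*sqrt(19)))) - 201580*(-1/162753) = 190532/((6*sqrt(57))) + 201580/162753 = 190532*(sqrt(57)/342) + 201580/162753 = 5014*sqrt(57)/9 + 201580/162753 = 201580/162753 + 5014*sqrt(57)/9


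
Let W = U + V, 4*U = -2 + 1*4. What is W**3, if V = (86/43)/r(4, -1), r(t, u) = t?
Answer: 1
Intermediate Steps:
U = 1/2 (U = (-2 + 1*4)/4 = (-2 + 4)/4 = (1/4)*2 = 1/2 ≈ 0.50000)
V = 1/2 (V = (86/43)/4 = (86*(1/43))*(1/4) = 2*(1/4) = 1/2 ≈ 0.50000)
W = 1 (W = 1/2 + 1/2 = 1)
W**3 = 1**3 = 1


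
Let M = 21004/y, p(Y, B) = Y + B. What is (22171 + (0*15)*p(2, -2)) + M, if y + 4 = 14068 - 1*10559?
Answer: 77730359/3505 ≈ 22177.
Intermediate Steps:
p(Y, B) = B + Y
y = 3505 (y = -4 + (14068 - 1*10559) = -4 + (14068 - 10559) = -4 + 3509 = 3505)
M = 21004/3505 ≈ 5.9926
(22171 + (0*15)*p(2, -2)) + M = (22171 + (0*15)*(-2 + 2)) + 21004/3505 = (22171 + 0*0) + 21004/3505 = (22171 + 0) + 21004/3505 = 22171 + 21004/3505 = 77730359/3505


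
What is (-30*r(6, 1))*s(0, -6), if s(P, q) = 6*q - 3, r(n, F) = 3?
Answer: 3510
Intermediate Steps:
s(P, q) = -3 + 6*q
(-30*r(6, 1))*s(0, -6) = (-30*3)*(-3 + 6*(-6)) = -90*(-3 - 36) = -90*(-39) = 3510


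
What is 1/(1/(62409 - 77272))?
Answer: -14863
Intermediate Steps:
1/(1/(62409 - 77272)) = 1/(1/(-14863)) = 1/(-1/14863) = -14863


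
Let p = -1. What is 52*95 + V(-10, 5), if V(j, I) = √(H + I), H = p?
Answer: 4942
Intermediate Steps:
H = -1
V(j, I) = √(-1 + I)
52*95 + V(-10, 5) = 52*95 + √(-1 + 5) = 4940 + √4 = 4940 + 2 = 4942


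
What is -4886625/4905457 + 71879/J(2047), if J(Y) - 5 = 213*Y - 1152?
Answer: -1772417950297/2133206652848 ≈ -0.83087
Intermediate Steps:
J(Y) = -1147 + 213*Y (J(Y) = 5 + (213*Y - 1152) = 5 + (-1152 + 213*Y) = -1147 + 213*Y)
-4886625/4905457 + 71879/J(2047) = -4886625/4905457 + 71879/(-1147 + 213*2047) = -4886625*1/4905457 + 71879/(-1147 + 436011) = -4886625/4905457 + 71879/434864 = -1772417950297/2133206652848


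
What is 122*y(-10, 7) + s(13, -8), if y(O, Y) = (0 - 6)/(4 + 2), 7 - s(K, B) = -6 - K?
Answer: -96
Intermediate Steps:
s(K, B) = 13 + K (s(K, B) = 7 - (-6 - K) = 7 + (6 + K) = 13 + K)
y(O, Y) = -1 (y(O, Y) = -6/6 = -6*⅙ = -1)
122*y(-10, 7) + s(13, -8) = 122*(-1) + (13 + 13) = -122 + 26 = -96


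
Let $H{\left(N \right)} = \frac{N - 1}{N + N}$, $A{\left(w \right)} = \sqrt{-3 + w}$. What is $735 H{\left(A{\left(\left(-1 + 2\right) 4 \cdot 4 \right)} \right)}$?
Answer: $\frac{735}{2} - \frac{735 \sqrt{13}}{26} \approx 265.57$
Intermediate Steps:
$H{\left(N \right)} = \frac{-1 + N}{2 N}$
$735 H{\left(A{\left(\left(-1 + 2\right) 4 \cdot 4 \right)} \right)} = 735 \frac{-1 + \sqrt{-3 + \left(-1 + 2\right) 4 \cdot 4}}{2 \sqrt{-3 + \left(-1 + 2\right) 4 \cdot 4}} = 735 \frac{-1 + \sqrt{-3 + 1 \cdot 4 \cdot 4}}{2 \sqrt{-3 + 1 \cdot 4 \cdot 4}} = 735 \frac{-1 + \sqrt{-3 + 4 \cdot 4}}{2 \sqrt{-3 + 4 \cdot 4}} = 735 \frac{-1 + \sqrt{-3 + 16}}{2 \sqrt{-3 + 16}} = 735 \frac{-1 + \sqrt{13}}{2 \sqrt{13}} = 735 \frac{\frac{\sqrt{13}}{13} \left(-1 + \sqrt{13}\right)}{2} = 735 \frac{\sqrt{13} \left(-1 + \sqrt{13}\right)}{26} = \frac{735 \sqrt{13} \left(-1 + \sqrt{13}\right)}{26}$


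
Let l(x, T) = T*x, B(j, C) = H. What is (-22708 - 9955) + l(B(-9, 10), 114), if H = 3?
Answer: -32321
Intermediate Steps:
B(j, C) = 3
(-22708 - 9955) + l(B(-9, 10), 114) = (-22708 - 9955) + 114*3 = -32663 + 342 = -32321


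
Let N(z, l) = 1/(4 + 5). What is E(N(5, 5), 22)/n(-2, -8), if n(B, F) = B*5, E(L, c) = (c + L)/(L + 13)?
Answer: -199/1180 ≈ -0.16864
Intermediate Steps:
N(z, l) = ⅑ (N(z, l) = 1/9 = ⅑)
E(L, c) = (L + c)/(13 + L)
n(B, F) = 5*B
E(N(5, 5), 22)/n(-2, -8) = ((⅑ + 22)/(13 + ⅑))/((5*(-2))) = ((199/9)/(118/9))/(-10) = ((9/118)*(199/9))*(-⅒) = (199/118)*(-⅒) = -199/1180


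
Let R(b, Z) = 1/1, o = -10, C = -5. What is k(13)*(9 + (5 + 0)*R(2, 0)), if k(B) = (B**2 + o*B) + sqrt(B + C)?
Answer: 546 + 28*sqrt(2) ≈ 585.60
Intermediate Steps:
k(B) = B**2 + sqrt(-5 + B) - 10*B (k(B) = (B**2 - 10*B) + sqrt(B - 5) = (B**2 - 10*B) + sqrt(-5 + B) = B**2 + sqrt(-5 + B) - 10*B)
R(b, Z) = 1
k(13)*(9 + (5 + 0)*R(2, 0)) = (13**2 + sqrt(-5 + 13) - 10*13)*(9 + (5 + 0)*1) = (169 + sqrt(8) - 130)*(9 + 5*1) = (169 + 2*sqrt(2) - 130)*(9 + 5) = (39 + 2*sqrt(2))*14 = 546 + 28*sqrt(2)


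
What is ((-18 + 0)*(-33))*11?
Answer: 6534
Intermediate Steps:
((-18 + 0)*(-33))*11 = -18*(-33)*11 = 594*11 = 6534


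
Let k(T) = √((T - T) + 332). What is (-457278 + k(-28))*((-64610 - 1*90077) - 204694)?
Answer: 164337024918 - 718762*√83 ≈ 1.6433e+11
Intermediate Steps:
k(T) = 2*√83 (k(T) = √(0 + 332) = √332 = 2*√83)
(-457278 + k(-28))*((-64610 - 1*90077) - 204694) = (-457278 + 2*√83)*((-64610 - 1*90077) - 204694) = (-457278 + 2*√83)*((-64610 - 90077) - 204694) = (-457278 + 2*√83)*(-154687 - 204694) = (-457278 + 2*√83)*(-359381) = 164337024918 - 718762*√83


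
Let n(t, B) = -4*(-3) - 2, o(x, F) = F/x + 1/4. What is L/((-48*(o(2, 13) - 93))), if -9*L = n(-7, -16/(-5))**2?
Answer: -5/1863 ≈ -0.0026838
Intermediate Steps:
o(x, F) = 1/4 + F/x (o(x, F) = F/x + 1*(1/4) = F/x + 1/4 = 1/4 + F/x)
n(t, B) = 10 (n(t, B) = 12 - 2 = 10)
L = -100/9 (L = -1/9*10**2 = -1/9*100 = -100/9 ≈ -11.111)
L/((-48*(o(2, 13) - 93))) = -100*(-1/(48*((13 + (1/4)*2)/2 - 93)))/9 = -100*(-1/(48*((13 + 1/2)/2 - 93)))/9 = -100*(-1/(48*((1/2)*(27/2) - 93)))/9 = -100*(-1/(48*(27/4 - 93)))/9 = -100/(9*((-48*(-345/4)))) = -100/9/4140 = -100/9*1/4140 = -5/1863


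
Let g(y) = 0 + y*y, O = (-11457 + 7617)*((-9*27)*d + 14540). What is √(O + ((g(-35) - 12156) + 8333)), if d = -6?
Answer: 3*I*√6826102 ≈ 7838.0*I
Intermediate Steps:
O = -61432320 (O = (-11457 + 7617)*(-9*27*(-6) + 14540) = -3840*(-243*(-6) + 14540) = -3840*(1458 + 14540) = -3840*15998 = -61432320)
g(y) = y² (g(y) = 0 + y² = y²)
√(O + ((g(-35) - 12156) + 8333)) = √(-61432320 + (((-35)² - 12156) + 8333)) = √(-61432320 + ((1225 - 12156) + 8333)) = √(-61432320 + (-10931 + 8333)) = √(-61432320 - 2598) = √(-61434918) = 3*I*√6826102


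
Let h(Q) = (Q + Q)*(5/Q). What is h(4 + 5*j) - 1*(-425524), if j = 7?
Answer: 425534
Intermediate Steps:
h(Q) = 10 (h(Q) = (2*Q)*(5/Q) = 10)
h(4 + 5*j) - 1*(-425524) = 10 - 1*(-425524) = 10 + 425524 = 425534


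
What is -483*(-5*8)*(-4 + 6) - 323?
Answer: 38317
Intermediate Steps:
-483*(-5*8)*(-4 + 6) - 323 = -(-19320)*2 - 323 = -483*(-80) - 323 = 38640 - 323 = 38317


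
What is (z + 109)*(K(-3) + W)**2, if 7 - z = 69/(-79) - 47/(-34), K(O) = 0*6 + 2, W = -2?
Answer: 0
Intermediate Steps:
K(O) = 2 (K(O) = 0 + 2 = 2)
z = 17435/2686 (z = 7 - (69/(-79) - 47/(-34)) = 7 - (69*(-1/79) - 47*(-1/34)) = 7 - (-69/79 + 47/34) = 7 - 1*1367/2686 = 7 - 1367/2686 = 17435/2686 ≈ 6.4911)
(z + 109)*(K(-3) + W)**2 = (17435/2686 + 109)*(2 - 2)**2 = (310209/2686)*0**2 = (310209/2686)*0 = 0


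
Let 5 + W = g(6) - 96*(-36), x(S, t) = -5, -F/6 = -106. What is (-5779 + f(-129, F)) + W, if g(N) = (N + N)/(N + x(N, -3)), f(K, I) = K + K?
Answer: -2574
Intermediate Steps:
F = 636 (F = -6*(-106) = 636)
f(K, I) = 2*K
g(N) = 2*N/(-5 + N) (g(N) = (N + N)/(N - 5) = (2*N)/(-5 + N) = 2*N/(-5 + N))
W = 3463 (W = -5 + (2*6/(-5 + 6) - 96*(-36)) = -5 + (2*6/1 + 3456) = -5 + (2*6*1 + 3456) = -5 + (12 + 3456) = -5 + 3468 = 3463)
(-5779 + f(-129, F)) + W = (-5779 + 2*(-129)) + 3463 = (-5779 - 258) + 3463 = -6037 + 3463 = -2574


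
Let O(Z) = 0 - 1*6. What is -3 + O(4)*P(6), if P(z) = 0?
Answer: -3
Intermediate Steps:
O(Z) = -6 (O(Z) = 0 - 6 = -6)
-3 + O(4)*P(6) = -3 - 6*0 = -3 + 0 = -3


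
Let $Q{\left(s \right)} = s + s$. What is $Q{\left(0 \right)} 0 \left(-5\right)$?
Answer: $0$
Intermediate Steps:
$Q{\left(s \right)} = 2 s$
$Q{\left(0 \right)} 0 \left(-5\right) = 2 \cdot 0 \cdot 0 \left(-5\right) = 0 \cdot 0 \left(-5\right) = 0 \left(-5\right) = 0$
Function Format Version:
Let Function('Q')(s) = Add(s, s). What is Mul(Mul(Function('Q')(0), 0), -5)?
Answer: 0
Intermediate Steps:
Function('Q')(s) = Mul(2, s)
Mul(Mul(Function('Q')(0), 0), -5) = Mul(Mul(Mul(2, 0), 0), -5) = Mul(Mul(0, 0), -5) = Mul(0, -5) = 0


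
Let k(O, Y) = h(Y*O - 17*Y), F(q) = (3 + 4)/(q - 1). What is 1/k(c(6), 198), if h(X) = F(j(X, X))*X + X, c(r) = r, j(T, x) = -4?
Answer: 5/4356 ≈ 0.0011478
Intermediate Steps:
F(q) = 7/(-1 + q)
h(X) = -2*X/5 (h(X) = (7/(-1 - 4))*X + X = (7/(-5))*X + X = (7*(-1/5))*X + X = -7*X/5 + X = -2*X/5)
k(O, Y) = 34*Y/5 - 2*O*Y/5 (k(O, Y) = -2*(Y*O - 17*Y)/5 = -2*(O*Y - 17*Y)/5 = -2*(-17*Y + O*Y)/5 = 34*Y/5 - 2*O*Y/5)
1/k(c(6), 198) = 1/((2/5)*198*(17 - 1*6)) = 1/((2/5)*198*(17 - 6)) = 1/((2/5)*198*11) = 1/(4356/5) = 5/4356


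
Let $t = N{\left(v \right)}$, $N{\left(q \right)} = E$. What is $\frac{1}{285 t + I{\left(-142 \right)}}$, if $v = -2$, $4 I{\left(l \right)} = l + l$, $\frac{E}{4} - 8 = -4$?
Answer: $\frac{1}{4489} \approx 0.00022277$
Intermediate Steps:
$E = 16$ ($E = 32 + 4 \left(-4\right) = 32 - 16 = 16$)
$I{\left(l \right)} = \frac{l}{2}$ ($I{\left(l \right)} = \frac{l + l}{4} = \frac{2 l}{4} = \frac{l}{2}$)
$N{\left(q \right)} = 16$
$t = 16$
$\frac{1}{285 t + I{\left(-142 \right)}} = \frac{1}{285 \cdot 16 + \frac{1}{2} \left(-142\right)} = \frac{1}{4560 - 71} = \frac{1}{4489}$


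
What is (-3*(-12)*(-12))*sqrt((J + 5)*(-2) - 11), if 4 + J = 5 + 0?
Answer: -432*I*sqrt(23) ≈ -2071.8*I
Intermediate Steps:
J = 1 (J = -4 + (5 + 0) = -4 + 5 = 1)
(-3*(-12)*(-12))*sqrt((J + 5)*(-2) - 11) = (-3*(-12)*(-12))*sqrt((1 + 5)*(-2) - 11) = (36*(-12))*sqrt(6*(-2) - 11) = -432*sqrt(-12 - 11) = -432*I*sqrt(23)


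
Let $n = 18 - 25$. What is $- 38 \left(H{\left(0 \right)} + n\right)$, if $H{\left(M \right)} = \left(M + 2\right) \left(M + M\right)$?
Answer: $266$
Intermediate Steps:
$H{\left(M \right)} = 2 M \left(2 + M\right)$ ($H{\left(M \right)} = \left(2 + M\right) 2 M = 2 M \left(2 + M\right)$)
$n = -7$ ($n = 18 - 25 = -7$)
$- 38 \left(H{\left(0 \right)} + n\right) = - 38 \left(2 \cdot 0 \left(2 + 0\right) - 7\right) = - 38 \left(2 \cdot 0 \cdot 2 - 7\right) = - 38 \left(0 - 7\right) = \left(-38\right) \left(-7\right) = 266$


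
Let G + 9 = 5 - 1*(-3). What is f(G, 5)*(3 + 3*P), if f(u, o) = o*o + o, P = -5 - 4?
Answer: -720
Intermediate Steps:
P = -9
G = -1 (G = -9 + (5 - 1*(-3)) = -9 + (5 + 3) = -9 + 8 = -1)
f(u, o) = o + o**2 (f(u, o) = o**2 + o = o + o**2)
f(G, 5)*(3 + 3*P) = (5*(1 + 5))*(3 + 3*(-9)) = (5*6)*(3 - 27) = 30*(-24) = -720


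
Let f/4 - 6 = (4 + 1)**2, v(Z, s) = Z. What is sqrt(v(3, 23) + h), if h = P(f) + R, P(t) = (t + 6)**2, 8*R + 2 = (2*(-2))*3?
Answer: sqrt(67605)/2 ≈ 130.00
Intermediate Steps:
f = 124 (f = 24 + 4*(4 + 1)**2 = 24 + 4*5**2 = 24 + 4*25 = 24 + 100 = 124)
R = -7/4 (R = -1/4 + ((2*(-2))*3)/8 = -1/4 + (-4*3)/8 = -1/4 + (1/8)*(-12) = -1/4 - 3/2 = -7/4 ≈ -1.7500)
P(t) = (6 + t)**2
h = 67593/4 (h = (6 + 124)**2 - 7/4 = 130**2 - 7/4 = 16900 - 7/4 = 67593/4 ≈ 16898.)
sqrt(v(3, 23) + h) = sqrt(3 + 67593/4) = sqrt(67605/4) = sqrt(67605)/2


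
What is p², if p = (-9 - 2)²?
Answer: 14641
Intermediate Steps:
p = 121 (p = (-11)² = 121)
p² = 121² = 14641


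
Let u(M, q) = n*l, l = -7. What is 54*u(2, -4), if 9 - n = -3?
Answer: -4536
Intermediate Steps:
n = 12 (n = 9 - 1*(-3) = 9 + 3 = 12)
u(M, q) = -84 (u(M, q) = 12*(-7) = -84)
54*u(2, -4) = 54*(-84) = -4536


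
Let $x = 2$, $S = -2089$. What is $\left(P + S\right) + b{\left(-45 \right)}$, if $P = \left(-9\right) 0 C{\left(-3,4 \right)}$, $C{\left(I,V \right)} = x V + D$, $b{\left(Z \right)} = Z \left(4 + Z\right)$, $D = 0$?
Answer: $-244$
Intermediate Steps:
$C{\left(I,V \right)} = 2 V$ ($C{\left(I,V \right)} = 2 V + 0 = 2 V$)
$P = 0$ ($P = \left(-9\right) 0 \cdot 2 \cdot 4 = 0 \cdot 8 = 0$)
$\left(P + S\right) + b{\left(-45 \right)} = \left(0 - 2089\right) - 45 \left(4 - 45\right) = -2089 - -1845 = -2089 + 1845 = -244$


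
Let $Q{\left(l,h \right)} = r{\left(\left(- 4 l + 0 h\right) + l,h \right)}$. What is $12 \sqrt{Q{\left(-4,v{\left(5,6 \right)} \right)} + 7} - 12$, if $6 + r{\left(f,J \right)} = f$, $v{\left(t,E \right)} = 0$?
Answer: $-12 + 12 \sqrt{13} \approx 31.267$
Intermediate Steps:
$r{\left(f,J \right)} = -6 + f$
$Q{\left(l,h \right)} = -6 - 3 l$ ($Q{\left(l,h \right)} = -6 + \left(\left(- 4 l + 0 h\right) + l\right) = -6 + \left(\left(- 4 l + 0\right) + l\right) = -6 + \left(- 4 l + l\right) = -6 - 3 l$)
$12 \sqrt{Q{\left(-4,v{\left(5,6 \right)} \right)} + 7} - 12 = 12 \sqrt{\left(-6 - -12\right) + 7} - 12 = 12 \sqrt{\left(-6 + 12\right) + 7} - 12 = 12 \sqrt{6 + 7} - 12 = 12 \sqrt{13} - 12 = -12 + 12 \sqrt{13}$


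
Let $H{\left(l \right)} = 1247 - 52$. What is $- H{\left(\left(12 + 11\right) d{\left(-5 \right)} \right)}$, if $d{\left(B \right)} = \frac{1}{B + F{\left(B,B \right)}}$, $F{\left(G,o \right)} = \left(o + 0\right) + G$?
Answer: $-1195$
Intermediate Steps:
$F{\left(G,o \right)} = G + o$ ($F{\left(G,o \right)} = o + G = G + o$)
$d{\left(B \right)} = \frac{1}{3 B}$ ($d{\left(B \right)} = \frac{1}{B + \left(B + B\right)} = \frac{1}{B + 2 B} = \frac{1}{3 B}$)
$H{\left(l \right)} = 1195$ ($H{\left(l \right)} = 1247 - 52 = 1195$)
$- H{\left(\left(12 + 11\right) d{\left(-5 \right)} \right)} = \left(-1\right) 1195 = -1195$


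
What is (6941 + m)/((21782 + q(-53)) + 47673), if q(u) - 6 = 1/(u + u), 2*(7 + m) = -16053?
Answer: -23161/1472573 ≈ -0.015728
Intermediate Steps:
m = -16067/2 (m = -7 + (½)*(-16053) = -7 - 16053/2 = -16067/2 ≈ -8033.5)
q(u) = 6 + 1/(2*u) (q(u) = 6 + 1/(u + u) = 6 + 1/(2*u))
(6941 + m)/((21782 + q(-53)) + 47673) = (6941 - 16067/2)/((21782 + (6 + (½)/(-53))) + 47673) = -2185/(2*((21782 + (6 + (½)*(-1/53))) + 47673)) = -2185/(2*((21782 + (6 - 1/106)) + 47673)) = -2185/(2*((21782 + 635/106) + 47673)) = -2185/(2*(2309527/106 + 47673)) = -2185/(2*7362865/106) = -2185/2*106/7362865 = -23161/1472573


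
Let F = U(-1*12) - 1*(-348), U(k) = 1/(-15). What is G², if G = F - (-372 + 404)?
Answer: 22458121/225 ≈ 99814.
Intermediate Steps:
U(k) = -1/15
F = 5219/15 (F = -1/15 - 1*(-348) = -1/15 + 348 = 5219/15 ≈ 347.93)
G = 4739/15 (G = 5219/15 - (-372 + 404) = 5219/15 - 1*32 = 5219/15 - 32 = 4739/15 ≈ 315.93)
G² = (4739/15)² = 22458121/225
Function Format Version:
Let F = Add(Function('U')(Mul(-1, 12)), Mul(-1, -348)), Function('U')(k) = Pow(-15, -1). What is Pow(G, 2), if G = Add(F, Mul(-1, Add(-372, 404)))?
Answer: Rational(22458121, 225) ≈ 99814.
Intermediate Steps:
Function('U')(k) = Rational(-1, 15)
F = Rational(5219, 15) (F = Add(Rational(-1, 15), Mul(-1, -348)) = Add(Rational(-1, 15), 348) = Rational(5219, 15) ≈ 347.93)
G = Rational(4739, 15) (G = Add(Rational(5219, 15), Mul(-1, Add(-372, 404))) = Add(Rational(5219, 15), Mul(-1, 32)) = Add(Rational(5219, 15), -32) = Rational(4739, 15) ≈ 315.93)
Pow(G, 2) = Pow(Rational(4739, 15), 2) = Rational(22458121, 225)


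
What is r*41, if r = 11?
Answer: 451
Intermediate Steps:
r*41 = 11*41 = 451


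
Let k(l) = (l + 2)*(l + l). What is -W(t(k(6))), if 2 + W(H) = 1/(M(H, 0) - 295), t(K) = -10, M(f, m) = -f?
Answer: 571/285 ≈ 2.0035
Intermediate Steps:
k(l) = 2*l*(2 + l) (k(l) = (2 + l)*(2*l) = 2*l*(2 + l))
W(H) = -2 + 1/(-295 - H) (W(H) = -2 + 1/(-H - 295) = -2 + 1/(-295 - H))
-W(t(k(6))) = -(-591 - 2*(-10))/(295 - 10) = -(-591 + 20)/285 = -(-571)/285 = -1*(-571/285) = 571/285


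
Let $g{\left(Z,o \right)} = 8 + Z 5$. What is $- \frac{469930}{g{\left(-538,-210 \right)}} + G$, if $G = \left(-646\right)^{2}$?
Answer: $\frac{559855721}{1341} \approx 4.1749 \cdot 10^{5}$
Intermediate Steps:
$G = 417316$
$g{\left(Z,o \right)} = 8 + 5 Z$
$- \frac{469930}{g{\left(-538,-210 \right)}} + G = - \frac{469930}{8 + 5 \left(-538\right)} + 417316 = - \frac{469930}{8 - 2690} + 417316 = - \frac{469930}{-2682} + 417316 = \left(-469930\right) \left(- \frac{1}{2682}\right) + 417316 = \frac{234965}{1341} + 417316 = \frac{559855721}{1341}$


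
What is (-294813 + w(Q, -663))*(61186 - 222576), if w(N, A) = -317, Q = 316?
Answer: 47631030700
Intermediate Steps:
(-294813 + w(Q, -663))*(61186 - 222576) = (-294813 - 317)*(61186 - 222576) = -295130*(-161390) = 47631030700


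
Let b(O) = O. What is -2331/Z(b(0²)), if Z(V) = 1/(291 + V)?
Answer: -678321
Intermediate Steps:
-2331/Z(b(0²)) = -2331/(1/(291 + 0²)) = -2331/(1/(291 + 0)) = -2331/(1/291) = -2331/1/291 = -2331*291 = -678321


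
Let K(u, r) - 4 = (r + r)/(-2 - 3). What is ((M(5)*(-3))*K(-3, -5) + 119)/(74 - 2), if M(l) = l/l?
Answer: 101/72 ≈ 1.4028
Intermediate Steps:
K(u, r) = 4 - 2*r/5 (K(u, r) = 4 + (r + r)/(-2 - 3) = 4 + (2*r)/(-5) = 4 + (2*r)*(-⅕) = 4 - 2*r/5)
M(l) = 1
((M(5)*(-3))*K(-3, -5) + 119)/(74 - 2) = ((1*(-3))*(4 - ⅖*(-5)) + 119)/(74 - 2) = (-3*(4 + 2) + 119)/72 = (-3*6 + 119)/72 = (-18 + 119)/72 = (1/72)*101 = 101/72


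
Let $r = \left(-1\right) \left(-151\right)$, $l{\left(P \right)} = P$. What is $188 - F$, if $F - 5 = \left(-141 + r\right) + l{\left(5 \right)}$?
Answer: $168$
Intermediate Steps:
$r = 151$
$F = 20$ ($F = 5 + \left(\left(-141 + 151\right) + 5\right) = 5 + \left(10 + 5\right) = 5 + 15 = 20$)
$188 - F = 188 - 20 = 168$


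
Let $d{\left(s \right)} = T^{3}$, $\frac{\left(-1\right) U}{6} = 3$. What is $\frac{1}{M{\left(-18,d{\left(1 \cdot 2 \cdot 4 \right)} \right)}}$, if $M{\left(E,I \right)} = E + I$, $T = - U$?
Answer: $\frac{1}{5814} \approx 0.000172$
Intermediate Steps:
$U = -18$ ($U = \left(-6\right) 3 = -18$)
$T = 18$ ($T = \left(-1\right) \left(-18\right) = 18$)
$d{\left(s \right)} = 5832$ ($d{\left(s \right)} = 18^{3} = 5832$)
$\frac{1}{M{\left(-18,d{\left(1 \cdot 2 \cdot 4 \right)} \right)}} = \frac{1}{-18 + 5832} = \frac{1}{5814}$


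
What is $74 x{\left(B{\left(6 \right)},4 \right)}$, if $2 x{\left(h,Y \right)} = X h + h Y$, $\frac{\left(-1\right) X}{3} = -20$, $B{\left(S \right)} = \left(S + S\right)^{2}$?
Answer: $340992$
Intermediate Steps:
$B{\left(S \right)} = 4 S^{2}$ ($B{\left(S \right)} = \left(2 S\right)^{2} = 4 S^{2}$)
$X = 60$ ($X = \left(-3\right) \left(-20\right) = 60$)
$x{\left(h,Y \right)} = 30 h + \frac{Y h}{2}$ ($x{\left(h,Y \right)} = \frac{60 h + h Y}{2} = \frac{60 h + Y h}{2} = 30 h + \frac{Y h}{2}$)
$74 x{\left(B{\left(6 \right)},4 \right)} = 74 \frac{4 \cdot 6^{2} \left(60 + 4\right)}{2} = 74 \cdot \frac{1}{2} \cdot 4 \cdot 36 \cdot 64 = 74 \cdot \frac{1}{2} \cdot 144 \cdot 64 = 74 \cdot 4608 = 340992$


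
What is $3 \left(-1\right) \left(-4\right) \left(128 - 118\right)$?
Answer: $120$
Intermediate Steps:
$3 \left(-1\right) \left(-4\right) \left(128 - 118\right) = \left(-3\right) \left(-4\right) 10 = 12 \cdot 10 = 120$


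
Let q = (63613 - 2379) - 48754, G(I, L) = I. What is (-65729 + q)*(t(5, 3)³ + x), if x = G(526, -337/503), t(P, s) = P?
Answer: -34665099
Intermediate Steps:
x = 526
q = 12480 (q = 61234 - 48754 = 12480)
(-65729 + q)*(t(5, 3)³ + x) = (-65729 + 12480)*(5³ + 526) = -53249*(125 + 526) = -53249*651 = -34665099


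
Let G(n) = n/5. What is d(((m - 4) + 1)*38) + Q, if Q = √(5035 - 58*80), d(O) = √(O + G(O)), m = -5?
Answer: √395 + 4*I*√570/5 ≈ 19.875 + 19.1*I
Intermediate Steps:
G(n) = n/5 (G(n) = n*(⅕) = n/5)
d(O) = √30*√O/5 (d(O) = √(O + O/5) = √(6*O/5) = √30*√O/5)
Q = √395 (Q = √(5035 - 4640) = √395 ≈ 19.875)
d(((m - 4) + 1)*38) + Q = √30*√(((-5 - 4) + 1)*38)/5 + √395 = √30*√((-9 + 1)*38)/5 + √395 = √30*√(-8*38)/5 + √395 = √30*√(-304)/5 + √395 = √30*(4*I*√19)/5 + √395 = 4*I*√570/5 + √395 = √395 + 4*I*√570/5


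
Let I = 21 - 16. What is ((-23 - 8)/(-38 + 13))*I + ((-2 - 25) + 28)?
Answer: 36/5 ≈ 7.2000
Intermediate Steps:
I = 5
((-23 - 8)/(-38 + 13))*I + ((-2 - 25) + 28) = ((-23 - 8)/(-38 + 13))*5 + ((-2 - 25) + 28) = -31/(-25)*5 + (-27 + 28) = -31*(-1/25)*5 + 1 = (31/25)*5 + 1 = 31/5 + 1 = 36/5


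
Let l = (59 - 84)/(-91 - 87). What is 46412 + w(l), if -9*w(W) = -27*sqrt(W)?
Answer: 46412 + 15*sqrt(178)/178 ≈ 46413.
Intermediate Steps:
l = 25/178 (l = -25/(-178) = -25*(-1/178) = 25/178 ≈ 0.14045)
w(W) = 3*sqrt(W) (w(W) = -(-3)*sqrt(W) = 3*sqrt(W))
46412 + w(l) = 46412 + 3*sqrt(25/178) = 46412 + 3*(5*sqrt(178)/178) = 46412 + 15*sqrt(178)/178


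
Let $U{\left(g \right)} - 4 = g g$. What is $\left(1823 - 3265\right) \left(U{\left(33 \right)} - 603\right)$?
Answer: $-706580$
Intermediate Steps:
$U{\left(g \right)} = 4 + g^{2}$ ($U{\left(g \right)} = 4 + g g = 4 + g^{2}$)
$\left(1823 - 3265\right) \left(U{\left(33 \right)} - 603\right) = \left(1823 - 3265\right) \left(\left(4 + 33^{2}\right) - 603\right) = - 1442 \left(\left(4 + 1089\right) - 603\right) = - 1442 \left(1093 - 603\right) = \left(-1442\right) 490 = -706580$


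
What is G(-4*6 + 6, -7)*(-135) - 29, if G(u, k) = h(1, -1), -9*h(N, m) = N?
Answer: -14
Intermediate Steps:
h(N, m) = -N/9
G(u, k) = -⅑ (G(u, k) = -⅑*1 = -⅑)
G(-4*6 + 6, -7)*(-135) - 29 = -⅑*(-135) - 29 = 15 - 29 = -14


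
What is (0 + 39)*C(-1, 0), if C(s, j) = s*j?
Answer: 0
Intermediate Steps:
C(s, j) = j*s
(0 + 39)*C(-1, 0) = (0 + 39)*(0*(-1)) = 39*0 = 0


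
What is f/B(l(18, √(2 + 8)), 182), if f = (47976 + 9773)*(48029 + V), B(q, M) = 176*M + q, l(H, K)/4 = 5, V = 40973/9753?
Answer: 13526773779845/156301578 ≈ 86543.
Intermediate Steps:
V = 40973/9753 (V = 40973*(1/9753) = 40973/9753 ≈ 4.2011)
l(H, K) = 20 (l(H, K) = 4*5 = 20)
B(q, M) = q + 176*M
f = 27053547559690/9753 (f = (47976 + 9773)*(48029 + 40973/9753) = 57749*(468467810/9753) = 27053547559690/9753 ≈ 2.7739e+9)
f/B(l(18, √(2 + 8)), 182) = 27053547559690/(9753*(20 + 176*182)) = 27053547559690/(9753*(20 + 32032)) = (27053547559690/9753)/32052 = (27053547559690/9753)*(1/32052) = 13526773779845/156301578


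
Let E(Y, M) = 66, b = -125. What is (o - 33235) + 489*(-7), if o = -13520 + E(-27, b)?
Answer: -50112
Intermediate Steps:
o = -13454 (o = -13520 + 66 = -13454)
(o - 33235) + 489*(-7) = (-13454 - 33235) + 489*(-7) = -46689 - 3423 = -50112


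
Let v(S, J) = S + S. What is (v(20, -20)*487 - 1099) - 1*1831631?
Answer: -1813250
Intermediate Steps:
v(S, J) = 2*S
(v(20, -20)*487 - 1099) - 1*1831631 = ((2*20)*487 - 1099) - 1*1831631 = (40*487 - 1099) - 1831631 = (19480 - 1099) - 1831631 = 18381 - 1831631 = -1813250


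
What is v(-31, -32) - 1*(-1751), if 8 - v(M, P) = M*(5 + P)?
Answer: 922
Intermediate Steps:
v(M, P) = 8 - M*(5 + P)
v(-31, -32) - 1*(-1751) = (8 - 5*(-31) - 1*(-31)*(-32)) - 1*(-1751) = (8 + 155 - 992) + 1751 = -829 + 1751 = 922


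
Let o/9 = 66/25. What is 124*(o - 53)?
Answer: -90644/25 ≈ -3625.8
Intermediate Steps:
o = 594/25 (o = 9*(66/25) = 594/25 ≈ 23.760)
124*(o - 53) = 124*(594/25 - 53) = 124*(-731/25) = -90644/25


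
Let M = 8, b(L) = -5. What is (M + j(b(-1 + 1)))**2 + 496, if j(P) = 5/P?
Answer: 545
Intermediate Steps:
(M + j(b(-1 + 1)))**2 + 496 = (8 + 5/(-5))**2 + 496 = (8 + 5*(-1/5))**2 + 496 = (8 - 1)**2 + 496 = 7**2 + 496 = 49 + 496 = 545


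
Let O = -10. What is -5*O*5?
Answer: 250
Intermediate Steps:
-5*O*5 = -5*(-10)*5 = 50*5 = 250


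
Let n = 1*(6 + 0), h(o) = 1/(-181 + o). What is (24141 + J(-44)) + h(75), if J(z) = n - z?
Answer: 2564245/106 ≈ 24191.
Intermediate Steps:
n = 6 (n = 1*6 = 6)
J(z) = 6 - z
(24141 + J(-44)) + h(75) = (24141 + (6 - 1*(-44))) + 1/(-181 + 75) = (24141 + (6 + 44)) + 1/(-106) = (24141 + 50) - 1/106 = 24191 - 1/106 = 2564245/106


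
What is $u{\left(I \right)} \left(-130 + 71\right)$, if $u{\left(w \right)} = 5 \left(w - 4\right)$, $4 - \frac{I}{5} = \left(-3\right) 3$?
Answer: $-17995$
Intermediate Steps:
$I = 65$ ($I = 20 - 5 \left(\left(-3\right) 3\right) = 20 - -45 = 20 + 45 = 65$)
$u{\left(w \right)} = -20 + 5 w$ ($u{\left(w \right)} = 5 \left(-4 + w\right) = -20 + 5 w$)
$u{\left(I \right)} \left(-130 + 71\right) = \left(-20 + 5 \cdot 65\right) \left(-130 + 71\right) = \left(-20 + 325\right) \left(-59\right) = 305 \left(-59\right) = -17995$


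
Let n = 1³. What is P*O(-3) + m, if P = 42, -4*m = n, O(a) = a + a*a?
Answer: 1007/4 ≈ 251.75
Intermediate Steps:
n = 1
O(a) = a + a²
m = -¼ (m = -¼*1 = -¼ ≈ -0.25000)
P*O(-3) + m = 42*(-3*(1 - 3)) - ¼ = 42*(-3*(-2)) - ¼ = 42*6 - ¼ = 252 - ¼ = 1007/4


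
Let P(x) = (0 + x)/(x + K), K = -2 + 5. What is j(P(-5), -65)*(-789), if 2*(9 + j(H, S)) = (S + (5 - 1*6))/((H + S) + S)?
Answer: 586227/85 ≈ 6896.8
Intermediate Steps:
K = 3
P(x) = x/(3 + x) (P(x) = (0 + x)/(x + 3) = x/(3 + x))
j(H, S) = -9 + (-1 + S)/(2*(H + 2*S)) (j(H, S) = -9 + ((S + (5 - 1*6))/((H + S) + S))/2 = -9 + ((S + (5 - 6))/(H + 2*S))/2 = -9 + ((S - 1)/(H + 2*S))/2 = -9 + ((-1 + S)/(H + 2*S))/2 = -9 + (-1 + S)/(2*(H + 2*S)))
j(P(-5), -65)*(-789) = ((-1 - 35*(-65) - (-90)/(3 - 5))/(2*(-5/(3 - 5) + 2*(-65))))*(-789) = ((-1 + 2275 - (-90)/(-2))/(2*(-5/(-2) - 130)))*(-789) = ((-1 + 2275 - (-90)*(-1)/2)/(2*(-5*(-½) - 130)))*(-789) = ((-1 + 2275 - 18*5/2)/(2*(5/2 - 130)))*(-789) = ((-1 + 2275 - 45)/(2*(-255/2)))*(-789) = ((½)*(-2/255)*2229)*(-789) = -743/85*(-789) = 586227/85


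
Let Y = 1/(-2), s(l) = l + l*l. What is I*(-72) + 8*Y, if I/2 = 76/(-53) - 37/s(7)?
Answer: 110422/371 ≈ 297.63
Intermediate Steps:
s(l) = l + l²
Y = -½ ≈ -0.50000
I = -6217/1484 (I = 2*(76/(-53) - 37*1/(7*(1 + 7))) = 2*(76*(-1/53) - 37/(7*8)) = 2*(-76/53 - 37/56) = 2*(-6217/2968) = -6217/1484 ≈ -4.1894)
I*(-72) + 8*Y = -6217/1484*(-72) + 8*(-½) = 111906/371 - 4 = 110422/371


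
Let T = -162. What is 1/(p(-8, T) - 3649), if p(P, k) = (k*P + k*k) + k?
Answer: 1/23729 ≈ 4.2143e-5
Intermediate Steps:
p(P, k) = k + k² + P*k (p(P, k) = (P*k + k²) + k = (k² + P*k) + k = k + k² + P*k)
1/(p(-8, T) - 3649) = 1/(-162*(1 - 8 - 162) - 3649) = 1/(-162*(-169) - 3649) = 1/(27378 - 3649) = 1/23729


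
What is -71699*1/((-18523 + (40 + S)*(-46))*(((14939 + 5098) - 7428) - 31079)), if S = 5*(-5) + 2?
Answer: -71699/356563350 ≈ -0.00020108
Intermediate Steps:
S = -23 (S = -25 + 2 = -23)
-71699*1/((-18523 + (40 + S)*(-46))*(((14939 + 5098) - 7428) - 31079)) = -71699*1/((-18523 + (40 - 23)*(-46))*(((14939 + 5098) - 7428) - 31079)) = -71699*1/((-18523 + 17*(-46))*((20037 - 7428) - 31079)) = -71699*1/((-18523 - 782)*(12609 - 31079)) = -71699/((-18470*(-19305))) = -71699/356563350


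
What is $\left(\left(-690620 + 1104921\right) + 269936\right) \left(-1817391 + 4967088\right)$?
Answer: $2155139226189$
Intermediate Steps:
$\left(\left(-690620 + 1104921\right) + 269936\right) \left(-1817391 + 4967088\right) = \left(414301 + 269936\right) 3149697 = 684237 \cdot 3149697 = 2155139226189$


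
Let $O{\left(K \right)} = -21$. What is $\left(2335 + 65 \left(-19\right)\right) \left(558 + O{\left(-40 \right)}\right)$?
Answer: $590700$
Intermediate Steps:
$\left(2335 + 65 \left(-19\right)\right) \left(558 + O{\left(-40 \right)}\right) = \left(2335 + 65 \left(-19\right)\right) \left(558 - 21\right) = \left(2335 - 1235\right) 537 = 1100 \cdot 537 = 590700$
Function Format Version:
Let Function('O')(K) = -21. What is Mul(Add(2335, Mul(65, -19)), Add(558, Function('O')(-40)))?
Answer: 590700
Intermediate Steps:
Mul(Add(2335, Mul(65, -19)), Add(558, Function('O')(-40))) = Mul(Add(2335, Mul(65, -19)), Add(558, -21)) = Mul(Add(2335, -1235), 537) = Mul(1100, 537) = 590700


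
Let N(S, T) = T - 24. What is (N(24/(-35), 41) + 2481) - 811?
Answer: 1687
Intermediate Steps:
N(S, T) = -24 + T
(N(24/(-35), 41) + 2481) - 811 = ((-24 + 41) + 2481) - 811 = (17 + 2481) - 811 = 2498 - 811 = 1687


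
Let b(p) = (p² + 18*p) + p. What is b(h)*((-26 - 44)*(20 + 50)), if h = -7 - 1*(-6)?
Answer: 88200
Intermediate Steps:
h = -1 (h = -7 + 6 = -1)
b(p) = p² + 19*p
b(h)*((-26 - 44)*(20 + 50)) = (-(19 - 1))*((-26 - 44)*(20 + 50)) = (-1*18)*(-70*70) = -18*(-4900) = 88200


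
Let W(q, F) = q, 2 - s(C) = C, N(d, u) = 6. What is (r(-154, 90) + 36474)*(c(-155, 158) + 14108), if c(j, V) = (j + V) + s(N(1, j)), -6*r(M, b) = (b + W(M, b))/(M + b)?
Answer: 3087218201/6 ≈ 5.1454e+8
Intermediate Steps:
s(C) = 2 - C
r(M, b) = -1/6 (r(M, b) = -(b + M)/(6*(M + b)) = -(M + b)/(6*(M + b)) = -1/6*1 = -1/6)
c(j, V) = -4 + V + j (c(j, V) = (j + V) + (2 - 1*6) = (V + j) + (2 - 6) = (V + j) - 4 = -4 + V + j)
(r(-154, 90) + 36474)*(c(-155, 158) + 14108) = (-1/6 + 36474)*((-4 + 158 - 155) + 14108) = 218843*(-1 + 14108)/6 = (218843/6)*14107 = 3087218201/6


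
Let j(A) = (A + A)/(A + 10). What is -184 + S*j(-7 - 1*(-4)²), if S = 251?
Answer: 9154/13 ≈ 704.15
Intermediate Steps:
j(A) = 2*A/(10 + A) (j(A) = (2*A)/(10 + A) = 2*A/(10 + A))
-184 + S*j(-7 - 1*(-4)²) = -184 + 251*(2*(-7 - 1*(-4)²)/(10 + (-7 - 1*(-4)²))) = -184 + 251*(2*(-7 - 1*16)/(10 + (-7 - 1*16))) = -184 + 251*(2*(-7 - 16)/(10 + (-7 - 16))) = -184 + 251*(2*(-23)/(10 - 23)) = -184 + 251*(2*(-23)/(-13)) = -184 + 251*(2*(-23)*(-1/13)) = -184 + 251*(46/13) = -184 + 11546/13 = 9154/13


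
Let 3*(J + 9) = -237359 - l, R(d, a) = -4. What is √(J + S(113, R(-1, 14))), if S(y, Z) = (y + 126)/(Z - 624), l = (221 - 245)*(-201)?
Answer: I*√71643149187/942 ≈ 284.14*I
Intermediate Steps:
l = 4824 (l = -24*(-201) = 4824)
S(y, Z) = (126 + y)/(-624 + Z)
J = -242210/3 (J = -9 + (-237359 - 1*4824)/3 = -9 + (-237359 - 4824)/3 = -9 + (⅓)*(-242183) = -9 - 242183/3 = -242210/3 ≈ -80737.)
√(J + S(113, R(-1, 14))) = √(-242210/3 + (126 + 113)/(-624 - 4)) = √(-242210/3 + 239/(-628)) = √(-242210/3 - 1/628*239) = √(-242210/3 - 239/628) = √(-152108597/1884) = I*√71643149187/942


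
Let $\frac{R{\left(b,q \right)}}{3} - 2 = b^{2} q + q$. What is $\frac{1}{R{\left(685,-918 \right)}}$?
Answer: $- \frac{1}{1292248398} \approx -7.7384 \cdot 10^{-10}$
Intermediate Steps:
$R{\left(b,q \right)} = 6 + 3 q + 3 q b^{2}$ ($R{\left(b,q \right)} = 6 + 3 \left(b^{2} q + q\right) = 6 + 3 \left(q b^{2} + q\right) = 6 + 3 \left(q + q b^{2}\right) = 6 + \left(3 q + 3 q b^{2}\right) = 6 + 3 q + 3 q b^{2}$)
$\frac{1}{R{\left(685,-918 \right)}} = \frac{1}{6 + 3 \left(-918\right) + 3 \left(-918\right) 685^{2}} = \frac{1}{6 - 2754 + 3 \left(-918\right) 469225} = \frac{1}{6 - 2754 - 1292245650} = \frac{1}{-1292248398} = - \frac{1}{1292248398}$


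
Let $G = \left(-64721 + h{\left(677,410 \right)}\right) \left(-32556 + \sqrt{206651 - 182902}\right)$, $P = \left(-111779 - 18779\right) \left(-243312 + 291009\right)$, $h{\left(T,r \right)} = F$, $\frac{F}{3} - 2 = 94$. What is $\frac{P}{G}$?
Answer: $- \frac{202733534690856}{68290564212571} - \frac{6227224926 \sqrt{23749}}{68290564212571} \approx -2.9827$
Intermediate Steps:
$F = 288$ ($F = 6 + 3 \cdot 94 = 6 + 282 = 288$)
$h{\left(T,r \right)} = 288$
$P = -6227224926$ ($P = \left(-130558\right) 47697 = -6227224926$)
$G = 2097680748 - 64433 \sqrt{23749}$ ($G = \left(-64721 + 288\right) \left(-32556 + \sqrt{206651 - 182902}\right) = - 64433 \left(-32556 + \sqrt{23749}\right) = 2097680748 - 64433 \sqrt{23749} \approx 2.0878 \cdot 10^{9}$)
$\frac{P}{G} = - \frac{6227224926}{2097680748 - 64433 \sqrt{23749}}$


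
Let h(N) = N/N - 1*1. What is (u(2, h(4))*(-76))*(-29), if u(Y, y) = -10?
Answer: -22040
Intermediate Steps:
h(N) = 0 (h(N) = 1 - 1 = 0)
(u(2, h(4))*(-76))*(-29) = -10*(-76)*(-29) = 760*(-29) = -22040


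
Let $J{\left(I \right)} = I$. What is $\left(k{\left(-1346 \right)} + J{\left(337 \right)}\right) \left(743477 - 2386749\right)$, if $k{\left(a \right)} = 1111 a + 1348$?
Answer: $2454589895112$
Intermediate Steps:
$k{\left(a \right)} = 1348 + 1111 a$
$\left(k{\left(-1346 \right)} + J{\left(337 \right)}\right) \left(743477 - 2386749\right) = \left(\left(1348 + 1111 \left(-1346\right)\right) + 337\right) \left(743477 - 2386749\right) = \left(\left(1348 - 1495406\right) + 337\right) \left(-1643272\right) = \left(-1494058 + 337\right) \left(-1643272\right) = \left(-1493721\right) \left(-1643272\right) = 2454589895112$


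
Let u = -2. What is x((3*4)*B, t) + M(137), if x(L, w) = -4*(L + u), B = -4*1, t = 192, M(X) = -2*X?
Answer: -74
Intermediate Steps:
B = -4
x(L, w) = 8 - 4*L (x(L, w) = -4*(L - 2) = -4*(-2 + L) = 8 - 4*L)
x((3*4)*B, t) + M(137) = (8 - 4*3*4*(-4)) - 2*137 = (8 - 48*(-4)) - 274 = (8 - 4*(-48)) - 274 = (8 + 192) - 274 = 200 - 274 = -74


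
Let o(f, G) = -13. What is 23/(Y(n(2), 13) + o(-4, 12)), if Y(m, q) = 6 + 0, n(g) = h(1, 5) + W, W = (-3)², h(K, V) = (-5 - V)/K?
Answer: -23/7 ≈ -3.2857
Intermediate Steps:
h(K, V) = (-5 - V)/K
W = 9
n(g) = -1 (n(g) = (-5 - 1*5)/1 + 9 = 1*(-5 - 5) + 9 = 1*(-10) + 9 = -10 + 9 = -1)
Y(m, q) = 6
23/(Y(n(2), 13) + o(-4, 12)) = 23/(6 - 13) = 23/(-7) = 23*(-⅐) = -23/7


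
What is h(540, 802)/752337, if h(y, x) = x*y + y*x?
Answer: 96240/83593 ≈ 1.1513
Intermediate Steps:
h(y, x) = 2*x*y (h(y, x) = x*y + x*y = 2*x*y)
h(540, 802)/752337 = (2*802*540)/752337 = 866160*(1/752337) = 96240/83593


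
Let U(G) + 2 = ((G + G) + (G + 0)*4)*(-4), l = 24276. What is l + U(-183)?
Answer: 28666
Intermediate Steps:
U(G) = -2 - 24*G (U(G) = -2 + ((G + G) + (G + 0)*4)*(-4) = -2 + (2*G + G*4)*(-4) = -2 + (2*G + 4*G)*(-4) = -2 + (6*G)*(-4) = -2 - 24*G)
l + U(-183) = 24276 + (-2 - 24*(-183)) = 24276 + (-2 + 4392) = 24276 + 4390 = 28666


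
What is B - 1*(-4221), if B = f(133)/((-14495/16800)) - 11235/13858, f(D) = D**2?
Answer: -50315958231/3090334 ≈ -16282.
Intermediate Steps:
B = -63360258045/3090334 (B = 133**2/((-14495/16800)) - 11235/13858 = 17689/((-14495*1/16800)) - 11235*1/13858 = 17689/(-2899/3360) - 11235/13858 = 17689*(-3360/2899) - 11235/13858 = -59435040/2899 - 11235/13858 = -63360258045/3090334 ≈ -20503.)
B - 1*(-4221) = -63360258045/3090334 - 1*(-4221) = -63360258045/3090334 + 4221 = -50315958231/3090334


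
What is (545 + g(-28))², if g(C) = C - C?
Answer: 297025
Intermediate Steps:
g(C) = 0
(545 + g(-28))² = (545 + 0)² = 545² = 297025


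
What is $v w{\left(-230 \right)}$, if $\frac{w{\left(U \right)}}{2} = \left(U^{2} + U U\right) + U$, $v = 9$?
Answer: $1900260$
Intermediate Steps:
$w{\left(U \right)} = 2 U + 4 U^{2}$ ($w{\left(U \right)} = 2 \left(\left(U^{2} + U U\right) + U\right) = 2 \left(\left(U^{2} + U^{2}\right) + U\right) = 2 \left(2 U^{2} + U\right) = 2 \left(U + 2 U^{2}\right) = 2 U + 4 U^{2}$)
$v w{\left(-230 \right)} = 9 \cdot 2 \left(-230\right) \left(1 + 2 \left(-230\right)\right) = 9 \cdot 2 \left(-230\right) \left(1 - 460\right) = 9 \cdot 2 \left(-230\right) \left(-459\right) = 9 \cdot 211140 = 1900260$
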